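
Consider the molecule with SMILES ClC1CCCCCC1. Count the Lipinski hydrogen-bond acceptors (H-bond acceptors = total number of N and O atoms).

N atoms: 0; O atoms: 0.
Lipinski HBA = 0 + 0 = 0.

0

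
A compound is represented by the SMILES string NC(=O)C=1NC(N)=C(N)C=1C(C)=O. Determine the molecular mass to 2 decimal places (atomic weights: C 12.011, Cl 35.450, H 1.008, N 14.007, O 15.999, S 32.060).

182.18 g/mol

First, the molecular formula is C7H10N4O2 (counting implicit H from valence).
  C: 7 × 12.011 = 84.077
  H: 10 × 1.008 = 10.080
  N: 4 × 14.007 = 56.028
  O: 2 × 15.999 = 31.998
Sum: 7×12.011 + 10×1.008 + 4×14.007 + 2×15.999 = 182.183 → 182.18 g/mol.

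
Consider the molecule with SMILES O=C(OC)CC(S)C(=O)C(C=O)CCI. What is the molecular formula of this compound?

C9H13IO4S

Walk through each heavy atom and fill implicit hydrogens from standard valence (C 4, N 3, O 2, S 2, halogen 1):
  atom 1: O, bond orders sum to 2 (valence 2) → 0 H
  atom 2: C, bond orders sum to 4 (valence 4) → 0 H
  atom 3: O, bond orders sum to 2 (valence 2) → 0 H
  atom 4: C, bond orders sum to 1 (valence 4) → 3 H
  atom 5: C, bond orders sum to 2 (valence 4) → 2 H
  atom 6: C, bond orders sum to 3 (valence 4) → 1 H
  atom 7: S, bond orders sum to 1 (valence 2) → 1 H
  atom 8: C, bond orders sum to 4 (valence 4) → 0 H
  atom 9: O, bond orders sum to 2 (valence 2) → 0 H
  atom 10: C, bond orders sum to 3 (valence 4) → 1 H
  atom 11: C, bond orders sum to 3 (valence 4) → 1 H
  atom 12: O, bond orders sum to 2 (valence 2) → 0 H
  atom 13: C, bond orders sum to 2 (valence 4) → 2 H
  atom 14: C, bond orders sum to 2 (valence 4) → 2 H
  atom 15: I (halogen, monovalent) → 0 H
Totals → C:9, H:13, I:1, O:4, S:1.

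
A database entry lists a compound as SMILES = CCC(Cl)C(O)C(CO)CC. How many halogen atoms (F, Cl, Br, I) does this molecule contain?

Halogen atoms appear at heavy-atom position 4 (1×Cl).
Other groups present: 2 hydroxyl.
Halogen count: 1.

1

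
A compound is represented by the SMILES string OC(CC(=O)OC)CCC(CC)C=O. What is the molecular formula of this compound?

Walk through each heavy atom and fill implicit hydrogens from standard valence (C 4, N 3, O 2, S 2, halogen 1):
  atom 1: O, bond orders sum to 1 (valence 2) → 1 H
  atom 2: C, bond orders sum to 3 (valence 4) → 1 H
  atom 3: C, bond orders sum to 2 (valence 4) → 2 H
  atom 4: C, bond orders sum to 4 (valence 4) → 0 H
  atom 5: O, bond orders sum to 2 (valence 2) → 0 H
  atom 6: O, bond orders sum to 2 (valence 2) → 0 H
  atom 7: C, bond orders sum to 1 (valence 4) → 3 H
  atom 8: C, bond orders sum to 2 (valence 4) → 2 H
  atom 9: C, bond orders sum to 2 (valence 4) → 2 H
  atom 10: C, bond orders sum to 3 (valence 4) → 1 H
  atom 11: C, bond orders sum to 2 (valence 4) → 2 H
  atom 12: C, bond orders sum to 1 (valence 4) → 3 H
  atom 13: C, bond orders sum to 3 (valence 4) → 1 H
  atom 14: O, bond orders sum to 2 (valence 2) → 0 H
Totals → C:10, H:18, O:4.
In Hill order: C10H18O4.

C10H18O4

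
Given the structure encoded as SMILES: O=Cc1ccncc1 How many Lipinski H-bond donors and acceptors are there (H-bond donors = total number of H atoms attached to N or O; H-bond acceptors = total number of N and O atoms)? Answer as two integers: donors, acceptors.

0, 2

Donors: find every N or O and count the H atoms it carries.
  atom 1 (O): bond orders sum to 2 → 0 H
  atom 6 (N): bond orders sum to 3 → 0 H
Lipinski HBD = 0.
Acceptors: N atoms = 1, O atoms = 1 → HBA = 2.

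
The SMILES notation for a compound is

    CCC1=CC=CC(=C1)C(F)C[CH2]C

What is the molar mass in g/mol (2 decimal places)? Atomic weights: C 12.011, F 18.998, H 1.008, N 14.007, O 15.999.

First, the molecular formula is C12H17F (counting implicit H from valence).
  C: 12 × 12.011 = 144.132
  F: 1 × 18.998 = 18.998
  H: 17 × 1.008 = 17.136
Sum: 12×12.011 + 1×18.998 + 17×1.008 = 180.266 → 180.27 g/mol.

180.27 g/mol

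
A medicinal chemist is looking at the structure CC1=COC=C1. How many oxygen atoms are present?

1

Scan the SMILES for O atoms (remember two-letter symbols like Cl and Br are single atoms).
Oxygen count: 1.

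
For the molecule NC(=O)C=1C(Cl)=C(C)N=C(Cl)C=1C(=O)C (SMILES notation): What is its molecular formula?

C9H8Cl2N2O2

Walk through each heavy atom and fill implicit hydrogens from standard valence (C 4, N 3, O 2, S 2, halogen 1):
  atom 1: N, bond orders sum to 1 (valence 3) → 2 H
  atom 2: C, bond orders sum to 4 (valence 4) → 0 H
  atom 3: O, bond orders sum to 2 (valence 2) → 0 H
  atom 4: C, bond orders sum to 4 (valence 4) → 0 H
  atom 5: C, bond orders sum to 4 (valence 4) → 0 H
  atom 6: Cl (halogen, monovalent) → 0 H
  atom 7: C, bond orders sum to 4 (valence 4) → 0 H
  atom 8: C, bond orders sum to 1 (valence 4) → 3 H
  atom 9: N, bond orders sum to 3 (valence 3) → 0 H
  atom 10: C, bond orders sum to 4 (valence 4) → 0 H
  atom 11: Cl (halogen, monovalent) → 0 H
  atom 12: C, bond orders sum to 4 (valence 4) → 0 H
  atom 13: C, bond orders sum to 4 (valence 4) → 0 H
  atom 14: O, bond orders sum to 2 (valence 2) → 0 H
  atom 15: C, bond orders sum to 1 (valence 4) → 3 H
Totals → C:9, H:8, Cl:2, N:2, O:2.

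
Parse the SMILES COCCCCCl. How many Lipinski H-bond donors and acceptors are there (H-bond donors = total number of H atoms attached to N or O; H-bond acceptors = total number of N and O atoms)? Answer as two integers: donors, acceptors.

0, 1

Donors: find every N or O and count the H atoms it carries.
  atom 2 (O): bond orders sum to 2 → 0 H
Lipinski HBD = 0.
Acceptors: N atoms = 0, O atoms = 1 → HBA = 1.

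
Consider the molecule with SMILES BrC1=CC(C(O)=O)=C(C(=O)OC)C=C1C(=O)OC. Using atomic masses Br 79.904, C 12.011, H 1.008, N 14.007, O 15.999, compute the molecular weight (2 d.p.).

317.09 g/mol

First, the molecular formula is C11H9BrO6 (counting implicit H from valence).
  Br: 1 × 79.904 = 79.904
  C: 11 × 12.011 = 132.121
  H: 9 × 1.008 = 9.072
  O: 6 × 15.999 = 95.994
Sum: 1×79.904 + 11×12.011 + 9×1.008 + 6×15.999 = 317.091 → 317.09 g/mol.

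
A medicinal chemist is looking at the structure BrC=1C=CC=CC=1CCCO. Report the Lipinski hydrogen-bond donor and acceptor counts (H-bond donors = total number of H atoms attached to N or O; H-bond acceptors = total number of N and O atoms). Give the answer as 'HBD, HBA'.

1, 1

Donors: find every N or O and count the H atoms it carries.
  atom 11 (O): bond orders sum to 1 → 1 H
Lipinski HBD = 1.
Acceptors: N atoms = 0, O atoms = 1 → HBA = 1.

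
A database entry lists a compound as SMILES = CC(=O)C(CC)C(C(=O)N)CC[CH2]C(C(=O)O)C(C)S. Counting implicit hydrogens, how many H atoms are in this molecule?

Walk through each heavy atom and fill implicit hydrogens from standard valence (C 4, N 3, O 2, S 2, halogen 1):
  atom 1: C, bond orders sum to 1 (valence 4) → 3 H
  atom 2: C, bond orders sum to 4 (valence 4) → 0 H
  atom 3: O, bond orders sum to 2 (valence 2) → 0 H
  atom 4: C, bond orders sum to 3 (valence 4) → 1 H
  atom 5: C, bond orders sum to 2 (valence 4) → 2 H
  atom 6: C, bond orders sum to 1 (valence 4) → 3 H
  atom 7: C, bond orders sum to 3 (valence 4) → 1 H
  atom 8: C, bond orders sum to 4 (valence 4) → 0 H
  atom 9: O, bond orders sum to 2 (valence 2) → 0 H
  atom 10: N, bond orders sum to 1 (valence 3) → 2 H
  atom 11: C, bond orders sum to 2 (valence 4) → 2 H
  atom 12: C, bond orders sum to 2 (valence 4) → 2 H
  atom 13: C with explicit H count 2
  atom 14: C, bond orders sum to 3 (valence 4) → 1 H
  atom 15: C, bond orders sum to 4 (valence 4) → 0 H
  atom 16: O, bond orders sum to 2 (valence 2) → 0 H
  atom 17: O, bond orders sum to 1 (valence 2) → 1 H
  atom 18: C, bond orders sum to 3 (valence 4) → 1 H
  atom 19: C, bond orders sum to 1 (valence 4) → 3 H
  atom 20: S, bond orders sum to 1 (valence 2) → 1 H
Total hydrogens: 25.

25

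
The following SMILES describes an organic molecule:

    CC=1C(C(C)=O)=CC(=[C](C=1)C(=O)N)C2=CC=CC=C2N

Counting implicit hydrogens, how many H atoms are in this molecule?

16

Walk through each heavy atom and fill implicit hydrogens from standard valence (C 4, N 3, O 2, S 2, halogen 1):
  atom 1: C, bond orders sum to 1 (valence 4) → 3 H
  atom 2: C, bond orders sum to 4 (valence 4) → 0 H
  atom 3: C, bond orders sum to 4 (valence 4) → 0 H
  atom 4: C, bond orders sum to 4 (valence 4) → 0 H
  atom 5: C, bond orders sum to 1 (valence 4) → 3 H
  atom 6: O, bond orders sum to 2 (valence 2) → 0 H
  atom 7: C, bond orders sum to 3 (valence 4) → 1 H
  atom 8: C, bond orders sum to 4 (valence 4) → 0 H
  atom 9: C with explicit H count 0
  atom 10: C, bond orders sum to 3 (valence 4) → 1 H
  atom 11: C, bond orders sum to 4 (valence 4) → 0 H
  atom 12: O, bond orders sum to 2 (valence 2) → 0 H
  atom 13: N, bond orders sum to 1 (valence 3) → 2 H
  atom 14: C, bond orders sum to 4 (valence 4) → 0 H
  atom 15: C, bond orders sum to 3 (valence 4) → 1 H
  atom 16: C, bond orders sum to 3 (valence 4) → 1 H
  atom 17: C, bond orders sum to 3 (valence 4) → 1 H
  atom 18: C, bond orders sum to 3 (valence 4) → 1 H
  atom 19: C, bond orders sum to 4 (valence 4) → 0 H
  atom 20: N, bond orders sum to 1 (valence 3) → 2 H
Total hydrogens: 16.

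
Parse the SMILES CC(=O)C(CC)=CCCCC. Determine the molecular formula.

Walk through each heavy atom and fill implicit hydrogens from standard valence (C 4, N 3, O 2, S 2, halogen 1):
  atom 1: C, bond orders sum to 1 (valence 4) → 3 H
  atom 2: C, bond orders sum to 4 (valence 4) → 0 H
  atom 3: O, bond orders sum to 2 (valence 2) → 0 H
  atom 4: C, bond orders sum to 4 (valence 4) → 0 H
  atom 5: C, bond orders sum to 2 (valence 4) → 2 H
  atom 6: C, bond orders sum to 1 (valence 4) → 3 H
  atom 7: C, bond orders sum to 3 (valence 4) → 1 H
  atom 8: C, bond orders sum to 2 (valence 4) → 2 H
  atom 9: C, bond orders sum to 2 (valence 4) → 2 H
  atom 10: C, bond orders sum to 2 (valence 4) → 2 H
  atom 11: C, bond orders sum to 1 (valence 4) → 3 H
Totals → C:10, H:18, O:1.
In Hill order: C10H18O.

C10H18O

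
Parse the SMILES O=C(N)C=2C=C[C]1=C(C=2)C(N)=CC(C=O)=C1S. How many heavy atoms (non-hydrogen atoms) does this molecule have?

17

Every atom symbol written in the SMILES (organic subset) is one heavy atom; implicit H are not written.
Heavy atoms by element → C:12, N:2, O:2, S:1.
Total: 17.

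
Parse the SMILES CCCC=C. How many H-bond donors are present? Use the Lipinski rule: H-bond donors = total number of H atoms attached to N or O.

Donors: find every N or O and count the H atoms it carries.
  (no N or O atoms present)
Lipinski HBD = 0.

0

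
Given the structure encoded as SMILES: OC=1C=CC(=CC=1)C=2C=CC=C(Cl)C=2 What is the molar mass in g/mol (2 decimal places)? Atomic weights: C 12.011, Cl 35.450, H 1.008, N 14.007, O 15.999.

First, the molecular formula is C12H9ClO (counting implicit H from valence).
  C: 12 × 12.011 = 144.132
  Cl: 1 × 35.450 = 35.450
  H: 9 × 1.008 = 9.072
  O: 1 × 15.999 = 15.999
Sum: 12×12.011 + 1×35.450 + 9×1.008 + 1×15.999 = 204.653 → 204.65 g/mol.

204.65 g/mol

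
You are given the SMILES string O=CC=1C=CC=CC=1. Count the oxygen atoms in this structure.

1

Scan the SMILES for O atoms (remember two-letter symbols like Cl and Br are single atoms).
Oxygen count: 1.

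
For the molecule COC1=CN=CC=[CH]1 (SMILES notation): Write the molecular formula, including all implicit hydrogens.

C6H7NO

Walk through each heavy atom and fill implicit hydrogens from standard valence (C 4, N 3, O 2, S 2, halogen 1):
  atom 1: C, bond orders sum to 1 (valence 4) → 3 H
  atom 2: O, bond orders sum to 2 (valence 2) → 0 H
  atom 3: C, bond orders sum to 4 (valence 4) → 0 H
  atom 4: C, bond orders sum to 3 (valence 4) → 1 H
  atom 5: N, bond orders sum to 3 (valence 3) → 0 H
  atom 6: C, bond orders sum to 3 (valence 4) → 1 H
  atom 7: C, bond orders sum to 3 (valence 4) → 1 H
  atom 8: C with explicit H count 1
Totals → C:6, H:7, N:1, O:1.
In Hill order: C6H7NO.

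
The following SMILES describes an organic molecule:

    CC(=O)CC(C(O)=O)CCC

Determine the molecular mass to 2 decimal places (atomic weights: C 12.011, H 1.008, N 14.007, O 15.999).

158.20 g/mol

First, the molecular formula is C8H14O3 (counting implicit H from valence).
  C: 8 × 12.011 = 96.088
  H: 14 × 1.008 = 14.112
  O: 3 × 15.999 = 47.997
Sum: 8×12.011 + 14×1.008 + 3×15.999 = 158.197 → 158.20 g/mol.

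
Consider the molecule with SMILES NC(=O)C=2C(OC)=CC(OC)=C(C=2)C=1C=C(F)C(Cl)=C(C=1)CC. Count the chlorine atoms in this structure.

Scan the SMILES for Cl atoms (remember two-letter symbols like Cl and Br are single atoms).
Chlorine count: 1.

1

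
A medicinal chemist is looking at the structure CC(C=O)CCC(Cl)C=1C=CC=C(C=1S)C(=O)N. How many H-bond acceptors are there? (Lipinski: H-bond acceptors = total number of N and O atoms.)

N atoms: 1; O atoms: 2.
Lipinski HBA = 1 + 2 = 3.

3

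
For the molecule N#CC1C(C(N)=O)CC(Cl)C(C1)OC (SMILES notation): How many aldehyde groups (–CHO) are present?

0

Scan the SMILES for the aldehyde motif — none present.
Groups that are present: 1 amide, 1 ether, 1 nitrile.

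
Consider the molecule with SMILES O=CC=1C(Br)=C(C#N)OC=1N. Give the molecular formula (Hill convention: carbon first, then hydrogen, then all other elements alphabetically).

Walk through each heavy atom and fill implicit hydrogens from standard valence (C 4, N 3, O 2, S 2, halogen 1):
  atom 1: O, bond orders sum to 2 (valence 2) → 0 H
  atom 2: C, bond orders sum to 3 (valence 4) → 1 H
  atom 3: C, bond orders sum to 4 (valence 4) → 0 H
  atom 4: C, bond orders sum to 4 (valence 4) → 0 H
  atom 5: Br (halogen, monovalent) → 0 H
  atom 6: C, bond orders sum to 4 (valence 4) → 0 H
  atom 7: C, bond orders sum to 4 (valence 4) → 0 H
  atom 8: N, bond orders sum to 3 (valence 3) → 0 H
  atom 9: O, bond orders sum to 2 (valence 2) → 0 H
  atom 10: C, bond orders sum to 4 (valence 4) → 0 H
  atom 11: N, bond orders sum to 1 (valence 3) → 2 H
Totals → C:6, H:3, Br:1, N:2, O:2.
In Hill order: C6H3BrN2O2.

C6H3BrN2O2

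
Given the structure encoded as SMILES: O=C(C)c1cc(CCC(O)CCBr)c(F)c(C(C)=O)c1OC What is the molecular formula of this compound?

Walk through each heavy atom and fill implicit hydrogens from standard valence (C 4, N 3, O 2, S 2, halogen 1); for lowercase aromatic atoms, an aromatic c carries 1 H when it has two neighbours and 0 H with three, and aromatic n carries 0 H:
  atom 1: O, bond orders sum to 2 (valence 2) → 0 H
  atom 2: C, bond orders sum to 4 (valence 4) → 0 H
  atom 3: C, bond orders sum to 1 (valence 4) → 3 H
  atom 4: aromatic c, 3 neighbours → 0 H
  atom 5: aromatic c, 2 neighbours → 1 H
  atom 6: aromatic c, 3 neighbours → 0 H
  atom 7: C, bond orders sum to 2 (valence 4) → 2 H
  atom 8: C, bond orders sum to 2 (valence 4) → 2 H
  atom 9: C, bond orders sum to 3 (valence 4) → 1 H
  atom 10: O, bond orders sum to 1 (valence 2) → 1 H
  atom 11: C, bond orders sum to 2 (valence 4) → 2 H
  atom 12: C, bond orders sum to 2 (valence 4) → 2 H
  atom 13: Br (halogen, monovalent) → 0 H
  atom 14: aromatic c, 3 neighbours → 0 H
  atom 15: F (halogen, monovalent) → 0 H
  atom 16: aromatic c, 3 neighbours → 0 H
  atom 17: C, bond orders sum to 4 (valence 4) → 0 H
  atom 18: C, bond orders sum to 1 (valence 4) → 3 H
  atom 19: O, bond orders sum to 2 (valence 2) → 0 H
  atom 20: aromatic c, 3 neighbours → 0 H
  atom 21: O, bond orders sum to 2 (valence 2) → 0 H
  atom 22: C, bond orders sum to 1 (valence 4) → 3 H
Totals → C:16, H:20, Br:1, F:1, O:4.

C16H20BrFO4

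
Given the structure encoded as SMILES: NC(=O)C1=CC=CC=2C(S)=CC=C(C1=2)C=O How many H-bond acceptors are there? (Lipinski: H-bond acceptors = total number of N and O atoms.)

3

N atoms: 1; O atoms: 2.
Lipinski HBA = 1 + 2 = 3.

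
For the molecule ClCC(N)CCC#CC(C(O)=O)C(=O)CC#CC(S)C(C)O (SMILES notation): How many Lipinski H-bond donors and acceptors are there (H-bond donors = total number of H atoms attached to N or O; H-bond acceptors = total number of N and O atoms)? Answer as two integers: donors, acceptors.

Donors: find every N or O and count the H atoms it carries.
  atom 4 (N): bond orders sum to 1 → 2 H
  atom 11 (O): bond orders sum to 1 → 1 H
  atom 12 (O): bond orders sum to 2 → 0 H
  atom 14 (O): bond orders sum to 2 → 0 H
  atom 22 (O): bond orders sum to 1 → 1 H
Lipinski HBD = 4.
Acceptors: N atoms = 1, O atoms = 4 → HBA = 5.

4, 5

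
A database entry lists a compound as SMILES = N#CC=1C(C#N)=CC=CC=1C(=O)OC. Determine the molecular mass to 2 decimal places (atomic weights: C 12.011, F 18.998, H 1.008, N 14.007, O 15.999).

186.17 g/mol

First, the molecular formula is C10H6N2O2 (counting implicit H from valence).
  C: 10 × 12.011 = 120.110
  H: 6 × 1.008 = 6.048
  N: 2 × 14.007 = 28.014
  O: 2 × 15.999 = 31.998
Sum: 10×12.011 + 6×1.008 + 2×14.007 + 2×15.999 = 186.170 → 186.17 g/mol.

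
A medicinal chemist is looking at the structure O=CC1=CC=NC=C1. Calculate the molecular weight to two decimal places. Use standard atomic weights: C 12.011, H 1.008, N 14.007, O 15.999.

First, the molecular formula is C6H5NO (counting implicit H from valence).
  C: 6 × 12.011 = 72.066
  H: 5 × 1.008 = 5.040
  N: 1 × 14.007 = 14.007
  O: 1 × 15.999 = 15.999
Sum: 6×12.011 + 5×1.008 + 1×14.007 + 1×15.999 = 107.112 → 107.11 g/mol.

107.11 g/mol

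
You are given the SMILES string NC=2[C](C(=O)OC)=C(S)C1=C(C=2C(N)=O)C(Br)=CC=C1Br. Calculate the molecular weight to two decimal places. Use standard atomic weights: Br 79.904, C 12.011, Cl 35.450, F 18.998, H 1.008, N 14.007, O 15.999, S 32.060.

First, the molecular formula is C13H10Br2N2O3S (counting implicit H from valence).
  Br: 2 × 79.904 = 159.808
  C: 13 × 12.011 = 156.143
  H: 10 × 1.008 = 10.080
  N: 2 × 14.007 = 28.014
  O: 3 × 15.999 = 47.997
  S: 1 × 32.060 = 32.060
Sum: 2×79.904 + 13×12.011 + 10×1.008 + 2×14.007 + 3×15.999 + 1×32.060 = 434.102 → 434.10 g/mol.

434.10 g/mol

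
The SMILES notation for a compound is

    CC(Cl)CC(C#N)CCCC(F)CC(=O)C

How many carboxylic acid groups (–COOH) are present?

0

Scan the SMILES for the carboxylic acid motif — none present.
Groups that are present: 1 ketone, 1 nitrile.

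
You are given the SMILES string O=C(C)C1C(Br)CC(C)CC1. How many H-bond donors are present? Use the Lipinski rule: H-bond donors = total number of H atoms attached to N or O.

Donors: find every N or O and count the H atoms it carries.
  atom 1 (O): bond orders sum to 2 → 0 H
Lipinski HBD = 0.

0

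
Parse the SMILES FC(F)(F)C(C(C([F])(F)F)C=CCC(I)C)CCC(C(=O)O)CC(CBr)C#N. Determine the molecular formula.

C17H21BrF6INO2

Walk through each heavy atom and fill implicit hydrogens from standard valence (C 4, N 3, O 2, S 2, halogen 1):
  atom 1: F (halogen, monovalent) → 0 H
  atom 2: C, bond orders sum to 4 (valence 4) → 0 H
  atom 3: F (halogen, monovalent) → 0 H
  atom 4: F (halogen, monovalent) → 0 H
  atom 5: C, bond orders sum to 3 (valence 4) → 1 H
  atom 6: C, bond orders sum to 3 (valence 4) → 1 H
  atom 7: C, bond orders sum to 4 (valence 4) → 0 H
  atom 8: F with explicit H count 0
  atom 9: F (halogen, monovalent) → 0 H
  atom 10: F (halogen, monovalent) → 0 H
  atom 11: C, bond orders sum to 3 (valence 4) → 1 H
  atom 12: C, bond orders sum to 3 (valence 4) → 1 H
  atom 13: C, bond orders sum to 2 (valence 4) → 2 H
  atom 14: C, bond orders sum to 3 (valence 4) → 1 H
  atom 15: I (halogen, monovalent) → 0 H
  atom 16: C, bond orders sum to 1 (valence 4) → 3 H
  atom 17: C, bond orders sum to 2 (valence 4) → 2 H
  atom 18: C, bond orders sum to 2 (valence 4) → 2 H
  atom 19: C, bond orders sum to 3 (valence 4) → 1 H
  atom 20: C, bond orders sum to 4 (valence 4) → 0 H
  atom 21: O, bond orders sum to 2 (valence 2) → 0 H
  atom 22: O, bond orders sum to 1 (valence 2) → 1 H
  atom 23: C, bond orders sum to 2 (valence 4) → 2 H
  atom 24: C, bond orders sum to 3 (valence 4) → 1 H
  atom 25: C, bond orders sum to 2 (valence 4) → 2 H
  atom 26: Br (halogen, monovalent) → 0 H
  atom 27: C, bond orders sum to 4 (valence 4) → 0 H
  atom 28: N, bond orders sum to 3 (valence 3) → 0 H
Totals → C:17, H:21, Br:1, F:6, I:1, N:1, O:2.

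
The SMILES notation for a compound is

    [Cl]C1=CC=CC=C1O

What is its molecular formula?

C6H5ClO

Walk through each heavy atom and fill implicit hydrogens from standard valence (C 4, N 3, O 2, S 2, halogen 1):
  atom 1: Cl with explicit H count 0
  atom 2: C, bond orders sum to 4 (valence 4) → 0 H
  atom 3: C, bond orders sum to 3 (valence 4) → 1 H
  atom 4: C, bond orders sum to 3 (valence 4) → 1 H
  atom 5: C, bond orders sum to 3 (valence 4) → 1 H
  atom 6: C, bond orders sum to 3 (valence 4) → 1 H
  atom 7: C, bond orders sum to 4 (valence 4) → 0 H
  atom 8: O, bond orders sum to 1 (valence 2) → 1 H
Totals → C:6, H:5, Cl:1, O:1.
In Hill order: C6H5ClO.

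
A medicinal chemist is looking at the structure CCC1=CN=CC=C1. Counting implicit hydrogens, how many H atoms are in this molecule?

9

Walk through each heavy atom and fill implicit hydrogens from standard valence (C 4, N 3, O 2, S 2, halogen 1):
  atom 1: C, bond orders sum to 1 (valence 4) → 3 H
  atom 2: C, bond orders sum to 2 (valence 4) → 2 H
  atom 3: C, bond orders sum to 4 (valence 4) → 0 H
  atom 4: C, bond orders sum to 3 (valence 4) → 1 H
  atom 5: N, bond orders sum to 3 (valence 3) → 0 H
  atom 6: C, bond orders sum to 3 (valence 4) → 1 H
  atom 7: C, bond orders sum to 3 (valence 4) → 1 H
  atom 8: C, bond orders sum to 3 (valence 4) → 1 H
Total hydrogens: 9.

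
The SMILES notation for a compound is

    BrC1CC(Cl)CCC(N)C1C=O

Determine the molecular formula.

C8H13BrClNO

Walk through each heavy atom and fill implicit hydrogens from standard valence (C 4, N 3, O 2, S 2, halogen 1):
  atom 1: Br (halogen, monovalent) → 0 H
  atom 2: C, bond orders sum to 3 (valence 4) → 1 H
  atom 3: C, bond orders sum to 2 (valence 4) → 2 H
  atom 4: C, bond orders sum to 3 (valence 4) → 1 H
  atom 5: Cl (halogen, monovalent) → 0 H
  atom 6: C, bond orders sum to 2 (valence 4) → 2 H
  atom 7: C, bond orders sum to 2 (valence 4) → 2 H
  atom 8: C, bond orders sum to 3 (valence 4) → 1 H
  atom 9: N, bond orders sum to 1 (valence 3) → 2 H
  atom 10: C, bond orders sum to 3 (valence 4) → 1 H
  atom 11: C, bond orders sum to 3 (valence 4) → 1 H
  atom 12: O, bond orders sum to 2 (valence 2) → 0 H
Totals → C:8, H:13, Br:1, Cl:1, N:1, O:1.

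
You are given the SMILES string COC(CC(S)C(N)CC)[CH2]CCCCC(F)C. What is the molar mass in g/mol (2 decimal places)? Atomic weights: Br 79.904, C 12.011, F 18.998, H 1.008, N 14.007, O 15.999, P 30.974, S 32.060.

First, the molecular formula is C14H30FNOS (counting implicit H from valence).
  C: 14 × 12.011 = 168.154
  F: 1 × 18.998 = 18.998
  H: 30 × 1.008 = 30.240
  N: 1 × 14.007 = 14.007
  O: 1 × 15.999 = 15.999
  S: 1 × 32.060 = 32.060
Sum: 14×12.011 + 1×18.998 + 30×1.008 + 1×14.007 + 1×15.999 + 1×32.060 = 279.458 → 279.46 g/mol.

279.46 g/mol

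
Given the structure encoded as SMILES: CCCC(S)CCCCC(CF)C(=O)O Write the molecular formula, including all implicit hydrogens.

Walk through each heavy atom and fill implicit hydrogens from standard valence (C 4, N 3, O 2, S 2, halogen 1):
  atom 1: C, bond orders sum to 1 (valence 4) → 3 H
  atom 2: C, bond orders sum to 2 (valence 4) → 2 H
  atom 3: C, bond orders sum to 2 (valence 4) → 2 H
  atom 4: C, bond orders sum to 3 (valence 4) → 1 H
  atom 5: S, bond orders sum to 1 (valence 2) → 1 H
  atom 6: C, bond orders sum to 2 (valence 4) → 2 H
  atom 7: C, bond orders sum to 2 (valence 4) → 2 H
  atom 8: C, bond orders sum to 2 (valence 4) → 2 H
  atom 9: C, bond orders sum to 2 (valence 4) → 2 H
  atom 10: C, bond orders sum to 3 (valence 4) → 1 H
  atom 11: C, bond orders sum to 2 (valence 4) → 2 H
  atom 12: F (halogen, monovalent) → 0 H
  atom 13: C, bond orders sum to 4 (valence 4) → 0 H
  atom 14: O, bond orders sum to 2 (valence 2) → 0 H
  atom 15: O, bond orders sum to 1 (valence 2) → 1 H
Totals → C:11, H:21, F:1, O:2, S:1.

C11H21FO2S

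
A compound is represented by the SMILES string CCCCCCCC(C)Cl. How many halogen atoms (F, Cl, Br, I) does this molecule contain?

1

Halogen atoms appear at heavy-atom position 10 (1×Cl).
Halogen count: 1.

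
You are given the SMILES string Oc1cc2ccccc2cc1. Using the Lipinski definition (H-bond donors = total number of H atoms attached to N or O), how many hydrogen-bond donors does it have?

Donors: find every N or O and count the H atoms it carries.
  atom 1 (O): bond orders sum to 1 → 1 H
Lipinski HBD = 1.

1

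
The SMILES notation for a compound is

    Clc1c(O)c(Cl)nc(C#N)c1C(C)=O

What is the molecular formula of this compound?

C8H4Cl2N2O2

Walk through each heavy atom and fill implicit hydrogens from standard valence (C 4, N 3, O 2, S 2, halogen 1); for lowercase aromatic atoms, an aromatic c carries 1 H when it has two neighbours and 0 H with three, and aromatic n carries 0 H:
  atom 1: Cl (halogen, monovalent) → 0 H
  atom 2: aromatic c, 3 neighbours → 0 H
  atom 3: aromatic c, 3 neighbours → 0 H
  atom 4: O, bond orders sum to 1 (valence 2) → 1 H
  atom 5: aromatic c, 3 neighbours → 0 H
  atom 6: Cl (halogen, monovalent) → 0 H
  atom 7: aromatic n, 2 neighbours → 0 H
  atom 8: aromatic c, 3 neighbours → 0 H
  atom 9: C, bond orders sum to 4 (valence 4) → 0 H
  atom 10: N, bond orders sum to 3 (valence 3) → 0 H
  atom 11: aromatic c, 3 neighbours → 0 H
  atom 12: C, bond orders sum to 4 (valence 4) → 0 H
  atom 13: C, bond orders sum to 1 (valence 4) → 3 H
  atom 14: O, bond orders sum to 2 (valence 2) → 0 H
Totals → C:8, H:4, Cl:2, N:2, O:2.
In Hill order: C8H4Cl2N2O2.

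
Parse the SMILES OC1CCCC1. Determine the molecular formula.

C5H10O

Walk through each heavy atom and fill implicit hydrogens from standard valence (C 4, N 3, O 2, S 2, halogen 1):
  atom 1: O, bond orders sum to 1 (valence 2) → 1 H
  atom 2: C, bond orders sum to 3 (valence 4) → 1 H
  atom 3: C, bond orders sum to 2 (valence 4) → 2 H
  atom 4: C, bond orders sum to 2 (valence 4) → 2 H
  atom 5: C, bond orders sum to 2 (valence 4) → 2 H
  atom 6: C, bond orders sum to 2 (valence 4) → 2 H
Totals → C:5, H:10, O:1.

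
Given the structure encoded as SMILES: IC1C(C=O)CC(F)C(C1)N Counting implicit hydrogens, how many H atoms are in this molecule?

11

Walk through each heavy atom and fill implicit hydrogens from standard valence (C 4, N 3, O 2, S 2, halogen 1):
  atom 1: I (halogen, monovalent) → 0 H
  atom 2: C, bond orders sum to 3 (valence 4) → 1 H
  atom 3: C, bond orders sum to 3 (valence 4) → 1 H
  atom 4: C, bond orders sum to 3 (valence 4) → 1 H
  atom 5: O, bond orders sum to 2 (valence 2) → 0 H
  atom 6: C, bond orders sum to 2 (valence 4) → 2 H
  atom 7: C, bond orders sum to 3 (valence 4) → 1 H
  atom 8: F (halogen, monovalent) → 0 H
  atom 9: C, bond orders sum to 3 (valence 4) → 1 H
  atom 10: C, bond orders sum to 2 (valence 4) → 2 H
  atom 11: N, bond orders sum to 1 (valence 3) → 2 H
Total hydrogens: 11.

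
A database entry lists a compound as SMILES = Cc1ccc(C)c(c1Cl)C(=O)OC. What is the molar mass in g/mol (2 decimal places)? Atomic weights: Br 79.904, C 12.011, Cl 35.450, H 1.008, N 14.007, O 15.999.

First, the molecular formula is C10H11ClO2 (counting implicit H from valence).
  C: 10 × 12.011 = 120.110
  Cl: 1 × 35.450 = 35.450
  H: 11 × 1.008 = 11.088
  O: 2 × 15.999 = 31.998
Sum: 10×12.011 + 1×35.450 + 11×1.008 + 2×15.999 = 198.646 → 198.65 g/mol.

198.65 g/mol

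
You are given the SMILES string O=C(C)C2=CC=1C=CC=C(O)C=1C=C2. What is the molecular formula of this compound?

C12H10O2

Walk through each heavy atom and fill implicit hydrogens from standard valence (C 4, N 3, O 2, S 2, halogen 1):
  atom 1: O, bond orders sum to 2 (valence 2) → 0 H
  atom 2: C, bond orders sum to 4 (valence 4) → 0 H
  atom 3: C, bond orders sum to 1 (valence 4) → 3 H
  atom 4: C, bond orders sum to 4 (valence 4) → 0 H
  atom 5: C, bond orders sum to 3 (valence 4) → 1 H
  atom 6: C, bond orders sum to 4 (valence 4) → 0 H
  atom 7: C, bond orders sum to 3 (valence 4) → 1 H
  atom 8: C, bond orders sum to 3 (valence 4) → 1 H
  atom 9: C, bond orders sum to 3 (valence 4) → 1 H
  atom 10: C, bond orders sum to 4 (valence 4) → 0 H
  atom 11: O, bond orders sum to 1 (valence 2) → 1 H
  atom 12: C, bond orders sum to 4 (valence 4) → 0 H
  atom 13: C, bond orders sum to 3 (valence 4) → 1 H
  atom 14: C, bond orders sum to 3 (valence 4) → 1 H
Totals → C:12, H:10, O:2.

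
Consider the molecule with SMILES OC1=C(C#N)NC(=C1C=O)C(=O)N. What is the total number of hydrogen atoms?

Walk through each heavy atom and fill implicit hydrogens from standard valence (C 4, N 3, O 2, S 2, halogen 1):
  atom 1: O, bond orders sum to 1 (valence 2) → 1 H
  atom 2: C, bond orders sum to 4 (valence 4) → 0 H
  atom 3: C, bond orders sum to 4 (valence 4) → 0 H
  atom 4: C, bond orders sum to 4 (valence 4) → 0 H
  atom 5: N, bond orders sum to 3 (valence 3) → 0 H
  atom 6: N, bond orders sum to 2 (valence 3) → 1 H
  atom 7: C, bond orders sum to 4 (valence 4) → 0 H
  atom 8: C, bond orders sum to 4 (valence 4) → 0 H
  atom 9: C, bond orders sum to 3 (valence 4) → 1 H
  atom 10: O, bond orders sum to 2 (valence 2) → 0 H
  atom 11: C, bond orders sum to 4 (valence 4) → 0 H
  atom 12: O, bond orders sum to 2 (valence 2) → 0 H
  atom 13: N, bond orders sum to 1 (valence 3) → 2 H
Total hydrogens: 5.

5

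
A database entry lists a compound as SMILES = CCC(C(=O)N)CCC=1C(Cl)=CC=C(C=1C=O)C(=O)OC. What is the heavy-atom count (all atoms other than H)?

21

Every atom symbol written in the SMILES (organic subset) is one heavy atom; implicit H are not written.
Heavy atoms by element → C:15, Cl:1, N:1, O:4.
Total: 21.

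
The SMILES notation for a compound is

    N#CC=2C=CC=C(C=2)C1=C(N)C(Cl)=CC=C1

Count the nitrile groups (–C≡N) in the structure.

1

The nitrile motif appears at heavy-atom position 2 in the SMILES.
Other groups present: 1 primary amine.
Nitrile count: 1.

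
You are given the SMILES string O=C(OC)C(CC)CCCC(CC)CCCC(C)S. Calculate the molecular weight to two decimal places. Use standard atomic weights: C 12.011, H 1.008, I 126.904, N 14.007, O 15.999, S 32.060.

288.49 g/mol

First, the molecular formula is C16H32O2S (counting implicit H from valence).
  C: 16 × 12.011 = 192.176
  H: 32 × 1.008 = 32.256
  O: 2 × 15.999 = 31.998
  S: 1 × 32.060 = 32.060
Sum: 16×12.011 + 32×1.008 + 2×15.999 + 1×32.060 = 288.490 → 288.49 g/mol.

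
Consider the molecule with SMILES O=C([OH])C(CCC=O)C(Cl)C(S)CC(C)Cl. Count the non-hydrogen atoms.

16

Every atom symbol written in the SMILES (organic subset) is one heavy atom; implicit H are not written.
Heavy atoms by element → C:10, Cl:2, O:3, S:1.
Total: 16.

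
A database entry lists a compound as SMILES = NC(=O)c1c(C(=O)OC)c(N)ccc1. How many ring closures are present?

1

In SMILES, each pair of matching ring-closure digits denotes one ring-closing bond; the number of such bonds equals the number of independent rings.
Ring-closure bonds here: 1.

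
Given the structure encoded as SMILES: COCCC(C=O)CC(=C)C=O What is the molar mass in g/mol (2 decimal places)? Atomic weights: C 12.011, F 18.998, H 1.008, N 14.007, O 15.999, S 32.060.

First, the molecular formula is C9H14O3 (counting implicit H from valence).
  C: 9 × 12.011 = 108.099
  H: 14 × 1.008 = 14.112
  O: 3 × 15.999 = 47.997
Sum: 9×12.011 + 14×1.008 + 3×15.999 = 170.208 → 170.21 g/mol.

170.21 g/mol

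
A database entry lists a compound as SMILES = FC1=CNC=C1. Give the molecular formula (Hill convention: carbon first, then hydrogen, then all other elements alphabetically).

Walk through each heavy atom and fill implicit hydrogens from standard valence (C 4, N 3, O 2, S 2, halogen 1):
  atom 1: F (halogen, monovalent) → 0 H
  atom 2: C, bond orders sum to 4 (valence 4) → 0 H
  atom 3: C, bond orders sum to 3 (valence 4) → 1 H
  atom 4: N, bond orders sum to 2 (valence 3) → 1 H
  atom 5: C, bond orders sum to 3 (valence 4) → 1 H
  atom 6: C, bond orders sum to 3 (valence 4) → 1 H
Totals → C:4, H:4, F:1, N:1.
In Hill order: C4H4FN.

C4H4FN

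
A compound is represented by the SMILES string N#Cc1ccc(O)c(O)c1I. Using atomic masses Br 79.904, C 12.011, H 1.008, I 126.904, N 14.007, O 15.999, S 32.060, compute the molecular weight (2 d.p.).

261.02 g/mol

First, the molecular formula is C7H4INO2 (counting implicit H from valence).
  C: 7 × 12.011 = 84.077
  H: 4 × 1.008 = 4.032
  I: 1 × 126.904 = 126.904
  N: 1 × 14.007 = 14.007
  O: 2 × 15.999 = 31.998
Sum: 7×12.011 + 4×1.008 + 1×126.904 + 1×14.007 + 2×15.999 = 261.018 → 261.02 g/mol.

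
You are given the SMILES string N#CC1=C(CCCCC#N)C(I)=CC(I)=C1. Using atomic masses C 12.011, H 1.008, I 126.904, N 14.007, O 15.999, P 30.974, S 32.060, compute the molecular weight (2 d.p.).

First, the molecular formula is C12H10I2N2 (counting implicit H from valence).
  C: 12 × 12.011 = 144.132
  H: 10 × 1.008 = 10.080
  I: 2 × 126.904 = 253.808
  N: 2 × 14.007 = 28.014
Sum: 12×12.011 + 10×1.008 + 2×126.904 + 2×14.007 = 436.034 → 436.03 g/mol.

436.03 g/mol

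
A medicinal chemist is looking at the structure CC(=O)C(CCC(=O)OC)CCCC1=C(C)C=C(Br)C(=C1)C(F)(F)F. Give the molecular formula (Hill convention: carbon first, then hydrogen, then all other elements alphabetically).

C18H22BrF3O3

Walk through each heavy atom and fill implicit hydrogens from standard valence (C 4, N 3, O 2, S 2, halogen 1):
  atom 1: C, bond orders sum to 1 (valence 4) → 3 H
  atom 2: C, bond orders sum to 4 (valence 4) → 0 H
  atom 3: O, bond orders sum to 2 (valence 2) → 0 H
  atom 4: C, bond orders sum to 3 (valence 4) → 1 H
  atom 5: C, bond orders sum to 2 (valence 4) → 2 H
  atom 6: C, bond orders sum to 2 (valence 4) → 2 H
  atom 7: C, bond orders sum to 4 (valence 4) → 0 H
  atom 8: O, bond orders sum to 2 (valence 2) → 0 H
  atom 9: O, bond orders sum to 2 (valence 2) → 0 H
  atom 10: C, bond orders sum to 1 (valence 4) → 3 H
  atom 11: C, bond orders sum to 2 (valence 4) → 2 H
  atom 12: C, bond orders sum to 2 (valence 4) → 2 H
  atom 13: C, bond orders sum to 2 (valence 4) → 2 H
  atom 14: C, bond orders sum to 4 (valence 4) → 0 H
  atom 15: C, bond orders sum to 4 (valence 4) → 0 H
  atom 16: C, bond orders sum to 1 (valence 4) → 3 H
  atom 17: C, bond orders sum to 3 (valence 4) → 1 H
  atom 18: C, bond orders sum to 4 (valence 4) → 0 H
  atom 19: Br (halogen, monovalent) → 0 H
  atom 20: C, bond orders sum to 4 (valence 4) → 0 H
  atom 21: C, bond orders sum to 3 (valence 4) → 1 H
  atom 22: C, bond orders sum to 4 (valence 4) → 0 H
  atom 23: F (halogen, monovalent) → 0 H
  atom 24: F (halogen, monovalent) → 0 H
  atom 25: F (halogen, monovalent) → 0 H
Totals → C:18, H:22, Br:1, F:3, O:3.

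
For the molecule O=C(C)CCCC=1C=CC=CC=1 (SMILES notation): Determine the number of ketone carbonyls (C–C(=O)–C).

1

The ketone motif appears at heavy-atom position 2 in the SMILES.
Ketone count: 1.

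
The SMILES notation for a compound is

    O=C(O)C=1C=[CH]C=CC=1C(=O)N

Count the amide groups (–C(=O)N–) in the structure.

The amide motif appears at heavy-atom position 10 in the SMILES.
Other groups present: 1 carboxylic acid.
Amide count: 1.

1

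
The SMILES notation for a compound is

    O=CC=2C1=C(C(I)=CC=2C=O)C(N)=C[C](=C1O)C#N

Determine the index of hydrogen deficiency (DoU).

Molecular formula: C13H7IN2O3.
DoU = (2C + 2 + N − H − X) / 2, where X is the halogen count and O/S are ignored.
    = (2·13 + 2 + 2 − 7 − 1) / 2 = 22 / 2 = 11.

11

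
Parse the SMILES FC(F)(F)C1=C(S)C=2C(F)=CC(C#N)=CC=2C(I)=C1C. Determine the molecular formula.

C13H6F4INS

Walk through each heavy atom and fill implicit hydrogens from standard valence (C 4, N 3, O 2, S 2, halogen 1):
  atom 1: F (halogen, monovalent) → 0 H
  atom 2: C, bond orders sum to 4 (valence 4) → 0 H
  atom 3: F (halogen, monovalent) → 0 H
  atom 4: F (halogen, monovalent) → 0 H
  atom 5: C, bond orders sum to 4 (valence 4) → 0 H
  atom 6: C, bond orders sum to 4 (valence 4) → 0 H
  atom 7: S, bond orders sum to 1 (valence 2) → 1 H
  atom 8: C, bond orders sum to 4 (valence 4) → 0 H
  atom 9: C, bond orders sum to 4 (valence 4) → 0 H
  atom 10: F (halogen, monovalent) → 0 H
  atom 11: C, bond orders sum to 3 (valence 4) → 1 H
  atom 12: C, bond orders sum to 4 (valence 4) → 0 H
  atom 13: C, bond orders sum to 4 (valence 4) → 0 H
  atom 14: N, bond orders sum to 3 (valence 3) → 0 H
  atom 15: C, bond orders sum to 3 (valence 4) → 1 H
  atom 16: C, bond orders sum to 4 (valence 4) → 0 H
  atom 17: C, bond orders sum to 4 (valence 4) → 0 H
  atom 18: I (halogen, monovalent) → 0 H
  atom 19: C, bond orders sum to 4 (valence 4) → 0 H
  atom 20: C, bond orders sum to 1 (valence 4) → 3 H
Totals → C:13, H:6, F:4, I:1, N:1, S:1.
In Hill order: C13H6F4INS.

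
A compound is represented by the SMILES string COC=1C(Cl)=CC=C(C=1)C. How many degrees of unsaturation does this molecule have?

4

Degree of unsaturation = (number of rings) + (number of π bonds).
Ring closures in the SMILES: 1.
π bonds: 3 double bonds (each 1 DoU) → 3 DoU from unsaturation.
Total DoU = 1 + 3 = 4.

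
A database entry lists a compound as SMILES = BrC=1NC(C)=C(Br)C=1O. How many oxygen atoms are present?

Scan the SMILES for O atoms (remember two-letter symbols like Cl and Br are single atoms).
Oxygen count: 1.

1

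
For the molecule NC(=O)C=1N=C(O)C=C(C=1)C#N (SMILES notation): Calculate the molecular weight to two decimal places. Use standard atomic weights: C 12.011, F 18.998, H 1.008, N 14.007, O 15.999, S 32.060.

First, the molecular formula is C7H5N3O2 (counting implicit H from valence).
  C: 7 × 12.011 = 84.077
  H: 5 × 1.008 = 5.040
  N: 3 × 14.007 = 42.021
  O: 2 × 15.999 = 31.998
Sum: 7×12.011 + 5×1.008 + 3×14.007 + 2×15.999 = 163.136 → 163.14 g/mol.

163.14 g/mol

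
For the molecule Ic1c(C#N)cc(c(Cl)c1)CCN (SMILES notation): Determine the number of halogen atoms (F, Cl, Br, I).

Halogen atoms appear at heavy-atom positions 1, 9 (1×Cl, 1×I).
Other groups present: 1 nitrile, 1 primary amine.
Halogen count: 2.

2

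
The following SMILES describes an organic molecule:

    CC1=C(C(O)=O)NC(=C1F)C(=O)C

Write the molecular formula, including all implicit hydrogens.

C8H8FNO3

Walk through each heavy atom and fill implicit hydrogens from standard valence (C 4, N 3, O 2, S 2, halogen 1):
  atom 1: C, bond orders sum to 1 (valence 4) → 3 H
  atom 2: C, bond orders sum to 4 (valence 4) → 0 H
  atom 3: C, bond orders sum to 4 (valence 4) → 0 H
  atom 4: C, bond orders sum to 4 (valence 4) → 0 H
  atom 5: O, bond orders sum to 1 (valence 2) → 1 H
  atom 6: O, bond orders sum to 2 (valence 2) → 0 H
  atom 7: N, bond orders sum to 2 (valence 3) → 1 H
  atom 8: C, bond orders sum to 4 (valence 4) → 0 H
  atom 9: C, bond orders sum to 4 (valence 4) → 0 H
  atom 10: F (halogen, monovalent) → 0 H
  atom 11: C, bond orders sum to 4 (valence 4) → 0 H
  atom 12: O, bond orders sum to 2 (valence 2) → 0 H
  atom 13: C, bond orders sum to 1 (valence 4) → 3 H
Totals → C:8, H:8, F:1, N:1, O:3.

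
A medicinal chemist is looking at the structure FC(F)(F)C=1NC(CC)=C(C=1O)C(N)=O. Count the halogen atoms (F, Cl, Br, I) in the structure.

Halogen atoms appear at heavy-atom positions 1, 3, 4 (3×F).
Other groups present: 1 amide, 1 hydroxyl.
Halogen count: 3.

3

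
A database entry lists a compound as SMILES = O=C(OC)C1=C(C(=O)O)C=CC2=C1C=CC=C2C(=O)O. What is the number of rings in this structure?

In SMILES, each pair of matching ring-closure digits denotes one ring-closing bond; the number of such bonds equals the number of independent rings.
Ring-closure bonds here: 2.

2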